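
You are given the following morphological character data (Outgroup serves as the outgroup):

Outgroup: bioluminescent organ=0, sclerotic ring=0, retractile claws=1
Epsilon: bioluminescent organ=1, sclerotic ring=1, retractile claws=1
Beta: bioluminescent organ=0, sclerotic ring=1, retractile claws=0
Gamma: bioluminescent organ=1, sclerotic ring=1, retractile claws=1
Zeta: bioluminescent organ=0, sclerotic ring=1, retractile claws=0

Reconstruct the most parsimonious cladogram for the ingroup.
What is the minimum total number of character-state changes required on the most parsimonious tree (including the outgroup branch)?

3

Character polarity is set by the outgroup: the derived state is whichever differs from the outgroup's state, so for retractile claws the derived state is '0', and for the remaining characters it is '1'.
bioluminescent organ: derived state '1' in Epsilon and Gamma only — synapomorphy for {Epsilon, Gamma}.
sclerotic ring (derived state '1') is shared by all ingroup taxa — unites the whole ingroup.
retractile claws (derived state '0') is shared by Beta and Zeta — a synapomorphy uniting that clade.
Most parsimonious ingroup topology: ((Epsilon,Gamma),(Beta,Zeta)).
Changes per character on this tree: bioluminescent organ: 1; sclerotic ring: 1; retractile claws: 1.
Total = 3.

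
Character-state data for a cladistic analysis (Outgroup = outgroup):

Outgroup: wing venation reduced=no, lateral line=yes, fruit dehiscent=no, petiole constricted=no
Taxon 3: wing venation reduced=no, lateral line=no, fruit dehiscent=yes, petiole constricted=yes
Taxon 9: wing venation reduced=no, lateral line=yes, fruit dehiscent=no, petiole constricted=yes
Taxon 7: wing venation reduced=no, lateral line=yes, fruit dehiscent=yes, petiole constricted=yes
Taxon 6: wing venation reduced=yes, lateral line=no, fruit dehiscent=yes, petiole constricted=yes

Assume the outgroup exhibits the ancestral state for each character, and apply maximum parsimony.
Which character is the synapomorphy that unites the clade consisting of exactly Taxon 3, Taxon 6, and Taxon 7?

fruit dehiscent

Character polarity is set by the outgroup: the derived state is whichever differs from the outgroup's state, so for lateral line the derived state is 'no', and for the remaining characters it is 'yes'.
wing venation reduced: derived state 'yes' in Taxon 6 only — an autapomorphy, so it tells us nothing about relationships among taxa.
Only Taxon 3 and Taxon 6 show the derived state 'no' for lateral line, supporting them as a clade.
fruit dehiscent: derived state 'yes' in Taxon 3, Taxon 6, and Taxon 7 only — synapomorphy for {Taxon 3, Taxon 6, Taxon 7}.
All ingroup taxa share the derived state 'yes' for petiole constricted; it defines the ingroup but does not resolve relationships within it.
Most parsimonious ingroup topology: (((Taxon 3,Taxon 6),Taxon 7),Taxon 9).
The clade {Taxon 3, Taxon 6, Taxon 7} is supported by fruit dehiscent: its derived state 'yes' occurs in exactly those taxa and in no other taxon (including the outgroup).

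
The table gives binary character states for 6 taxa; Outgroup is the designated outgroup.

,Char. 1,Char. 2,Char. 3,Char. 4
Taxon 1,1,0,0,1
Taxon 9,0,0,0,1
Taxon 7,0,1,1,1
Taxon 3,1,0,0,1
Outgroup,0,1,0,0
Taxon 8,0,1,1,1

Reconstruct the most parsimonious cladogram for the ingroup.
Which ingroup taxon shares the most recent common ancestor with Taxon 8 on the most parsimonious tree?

Taxon 7

Character polarity is set by the outgroup: the derived state is whichever differs from the outgroup's state, so for Char. 2 the derived state is '0', and for the remaining characters it is '1'.
Only Taxon 1 and Taxon 3 show the derived state '1' for Char. 1, supporting them as a clade.
Char. 2: derived state '0' in Taxon 1, Taxon 3, and Taxon 9 only — synapomorphy for {Taxon 1, Taxon 3, Taxon 9}.
Only Taxon 7 and Taxon 8 show the derived state '1' for Char. 3, supporting them as a clade.
All ingroup taxa share the derived state '1' for Char. 4; it defines the ingroup but does not resolve relationships within it.
Most parsimonious ingroup topology: ((Taxon 8,Taxon 7),((Taxon 1,Taxon 3),Taxon 9)).
Taxon 8 and Taxon 7 form a cherry on this tree, so they are sister taxa.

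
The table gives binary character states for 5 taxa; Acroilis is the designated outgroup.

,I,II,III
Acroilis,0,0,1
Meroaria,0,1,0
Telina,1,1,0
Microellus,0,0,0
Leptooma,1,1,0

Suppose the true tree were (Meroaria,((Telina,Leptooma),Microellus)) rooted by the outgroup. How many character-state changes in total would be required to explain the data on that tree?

Map each character onto (Meroaria,((Telina,Leptooma),Microellus)) (rooted by Acroilis) and count the minimum state changes it requires (Fitch parsimony):
I: 1; II: 2; III: 1.
Total tree length = 4.

4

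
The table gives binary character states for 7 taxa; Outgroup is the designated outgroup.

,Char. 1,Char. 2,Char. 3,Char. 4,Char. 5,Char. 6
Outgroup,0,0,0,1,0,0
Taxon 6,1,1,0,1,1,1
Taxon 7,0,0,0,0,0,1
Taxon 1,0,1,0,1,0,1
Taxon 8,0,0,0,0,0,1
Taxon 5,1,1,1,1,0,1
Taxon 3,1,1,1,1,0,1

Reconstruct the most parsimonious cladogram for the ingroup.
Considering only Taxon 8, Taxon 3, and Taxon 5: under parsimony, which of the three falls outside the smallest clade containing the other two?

Taxon 8

Character polarity is set by the outgroup: the derived state is whichever differs from the outgroup's state, so for Char. 4 the derived state is '0', and for the remaining characters it is '1'.
Char. 1 (derived state '1') is shared by Taxon 3, Taxon 5, and Taxon 6 — a synapomorphy uniting that clade.
Only Taxon 1, Taxon 3, Taxon 5, and Taxon 6 show the derived state '1' for Char. 2, supporting them as a clade.
Only Taxon 3 and Taxon 5 show the derived state '1' for Char. 3, supporting them as a clade.
Char. 4: derived state '0' in Taxon 7 and Taxon 8 only — synapomorphy for {Taxon 7, Taxon 8}.
Char. 5 (derived state '1') is unique to Taxon 6 (autapomorphy; uninformative for grouping).
Char. 6 (derived state '1') is shared by all ingroup taxa — unites the whole ingroup.
Most parsimonious ingroup topology: (((Taxon 6,(Taxon 5,Taxon 3)),Taxon 1),(Taxon 7,Taxon 8)).
Taxon 3 and Taxon 5 share a more recent common ancestor with each other than either does with Taxon 8, so Taxon 8 is the least closely related of the three.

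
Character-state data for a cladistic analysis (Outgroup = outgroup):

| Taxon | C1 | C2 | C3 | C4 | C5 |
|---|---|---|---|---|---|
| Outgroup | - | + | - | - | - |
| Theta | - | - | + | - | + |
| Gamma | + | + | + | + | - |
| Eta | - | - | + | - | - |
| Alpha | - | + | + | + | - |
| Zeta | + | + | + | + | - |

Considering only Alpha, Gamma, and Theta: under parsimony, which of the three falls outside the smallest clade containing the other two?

Character polarity is set by the outgroup: the derived state is whichever differs from the outgroup's state, so for C2 the derived state is '-', and for the remaining characters it is '+'.
C1 (derived state '+') is shared by Gamma and Zeta — a synapomorphy uniting that clade.
C2 (derived state '-') is shared by Eta and Theta — a synapomorphy uniting that clade.
All ingroup taxa share the derived state '+' for C3; it defines the ingroup but does not resolve relationships within it.
Only Alpha, Gamma, and Zeta show the derived state '+' for C4, supporting them as a clade.
C5: derived state '+' in Theta only — an autapomorphy, so it tells us nothing about relationships among taxa.
Most parsimonious ingroup topology: ((Theta,Eta),((Gamma,Zeta),Alpha)).
Alpha and Gamma share a more recent common ancestor with each other than either does with Theta, so Theta is the least closely related of the three.

Theta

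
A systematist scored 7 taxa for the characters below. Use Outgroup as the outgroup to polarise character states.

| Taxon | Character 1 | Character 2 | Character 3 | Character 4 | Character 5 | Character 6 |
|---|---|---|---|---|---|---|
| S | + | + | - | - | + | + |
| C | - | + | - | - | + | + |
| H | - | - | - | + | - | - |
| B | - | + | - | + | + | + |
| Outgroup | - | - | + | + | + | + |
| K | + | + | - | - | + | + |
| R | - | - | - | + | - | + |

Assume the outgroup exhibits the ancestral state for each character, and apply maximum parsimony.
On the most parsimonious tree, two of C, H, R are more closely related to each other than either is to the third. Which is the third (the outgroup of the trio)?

C

Character polarity is set by the outgroup: the derived state is whichever differs from the outgroup's state, so for Character 3, Character 4, Character 5, Character 6 the derived state is '-', and for the remaining characters it is '+'.
Character 1 (derived state '+') is shared by K and S — a synapomorphy uniting that clade.
Character 2 (derived state '+') is shared by B, C, K, and S — a synapomorphy uniting that clade.
Character 3 (derived state '-') is shared by all ingroup taxa — unites the whole ingroup.
Character 4: derived state '-' in C, K, and S only — synapomorphy for {C, K, S}.
Character 5: derived state '-' in H and R only — synapomorphy for {H, R}.
Character 6 (derived state '-') is unique to H (autapomorphy; uninformative for grouping).
Most parsimonious ingroup topology: ((B,(C,(K,S))),(H,R)).
H and R share a more recent common ancestor with each other than either does with C, so C is the least closely related of the three.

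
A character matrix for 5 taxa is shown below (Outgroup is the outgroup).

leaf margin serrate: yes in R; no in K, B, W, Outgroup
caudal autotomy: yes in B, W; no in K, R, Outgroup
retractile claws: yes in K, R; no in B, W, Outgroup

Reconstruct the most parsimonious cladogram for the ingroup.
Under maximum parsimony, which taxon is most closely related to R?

K

The outgroup has state 'no' for every character, so 'yes' is the derived state throughout.
leaf margin serrate: derived state 'yes' in R only — an autapomorphy, so it tells us nothing about relationships among taxa.
caudal autotomy (derived state 'yes') is shared by B and W — a synapomorphy uniting that clade.
Only K and R show the derived state 'yes' for retractile claws, supporting them as a clade.
Most parsimonious ingroup topology: ((W,B),(K,R)).
R and K form a cherry on this tree, so they are sister taxa.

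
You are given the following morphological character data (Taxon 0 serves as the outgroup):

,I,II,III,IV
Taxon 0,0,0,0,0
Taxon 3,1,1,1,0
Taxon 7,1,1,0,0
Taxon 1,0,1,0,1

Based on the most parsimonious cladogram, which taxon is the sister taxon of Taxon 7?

The outgroup has state '0' for every character, so '1' is the derived state throughout.
Only Taxon 3 and Taxon 7 show the derived state '1' for I, supporting them as a clade.
II (derived state '1') is shared by all ingroup taxa — unites the whole ingroup.
III: derived state '1' in Taxon 3 only — an autapomorphy, so it tells us nothing about relationships among taxa.
IV: derived state '1' in Taxon 1 only — an autapomorphy, so it tells us nothing about relationships among taxa.
Most parsimonious ingroup topology: ((Taxon 3,Taxon 7),Taxon 1).
Taxon 7 and Taxon 3 form a cherry on this tree, so they are sister taxa.

Taxon 3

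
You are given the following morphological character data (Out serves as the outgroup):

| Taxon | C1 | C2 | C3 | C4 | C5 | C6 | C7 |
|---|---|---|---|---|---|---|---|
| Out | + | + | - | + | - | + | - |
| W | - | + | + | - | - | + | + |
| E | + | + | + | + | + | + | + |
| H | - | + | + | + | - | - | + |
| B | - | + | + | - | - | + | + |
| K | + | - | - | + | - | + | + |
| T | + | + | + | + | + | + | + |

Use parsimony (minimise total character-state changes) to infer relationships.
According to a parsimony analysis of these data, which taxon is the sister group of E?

T

Character polarity is set by the outgroup: the derived state is whichever differs from the outgroup's state, so for C1, C2, C4, C6 the derived state is '-', and for the remaining characters it is '+'.
Only B, H, and W show the derived state '-' for C1, supporting them as a clade.
C2: derived state '-' in K only — an autapomorphy, so it tells us nothing about relationships among taxa.
C3: derived state '+' in B, E, H, T, and W only — synapomorphy for {B, E, H, T, W}.
C4 (derived state '-') is shared by B and W — a synapomorphy uniting that clade.
C5 (derived state '+') is shared by E and T — a synapomorphy uniting that clade.
C6: derived state '-' in H only — an autapomorphy, so it tells us nothing about relationships among taxa.
C7 (derived state '+') is shared by all ingroup taxa — unites the whole ingroup.
Most parsimonious ingroup topology: ((((W,B),H),(E,T)),K).
E and T form a cherry on this tree, so they are sister taxa.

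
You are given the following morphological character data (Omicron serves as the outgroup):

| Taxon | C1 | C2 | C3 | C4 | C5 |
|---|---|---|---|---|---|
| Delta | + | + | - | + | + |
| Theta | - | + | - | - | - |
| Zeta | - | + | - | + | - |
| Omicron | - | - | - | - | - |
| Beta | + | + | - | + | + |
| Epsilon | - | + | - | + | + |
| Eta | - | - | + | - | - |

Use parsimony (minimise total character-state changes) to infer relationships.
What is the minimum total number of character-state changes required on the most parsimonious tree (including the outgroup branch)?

5

The outgroup has state '-' for every character, so '+' is the derived state throughout.
C1 (derived state '+') is shared by Beta and Delta — a synapomorphy uniting that clade.
Only Beta, Delta, Epsilon, Theta, and Zeta show the derived state '+' for C2, supporting them as a clade.
C3: derived state '+' in Eta only — an autapomorphy, so it tells us nothing about relationships among taxa.
C4 (derived state '+') is shared by Beta, Delta, Epsilon, and Zeta — a synapomorphy uniting that clade.
Only Beta, Delta, and Epsilon show the derived state '+' for C5, supporting them as a clade.
Most parsimonious ingroup topology: (((((Delta,Beta),Epsilon),Zeta),Theta),Eta).
Changes per character on this tree: C1: 1; C2: 1; C3: 1; C4: 1; C5: 1.
Total = 5.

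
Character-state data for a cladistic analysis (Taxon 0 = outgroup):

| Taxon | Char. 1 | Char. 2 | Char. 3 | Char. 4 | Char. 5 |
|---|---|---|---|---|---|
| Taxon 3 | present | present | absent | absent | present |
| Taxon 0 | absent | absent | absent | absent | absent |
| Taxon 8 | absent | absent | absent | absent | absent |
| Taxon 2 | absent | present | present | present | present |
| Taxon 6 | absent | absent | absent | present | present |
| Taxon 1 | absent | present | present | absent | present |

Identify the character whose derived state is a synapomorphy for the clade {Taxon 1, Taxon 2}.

Char. 3

The outgroup has state 'absent' for every character, so 'present' is the derived state throughout.
Char. 1 (derived state 'present') is unique to Taxon 3 (autapomorphy; uninformative for grouping).
Char. 2: derived state 'present' in Taxon 1, Taxon 2, and Taxon 3 only — synapomorphy for {Taxon 1, Taxon 2, Taxon 3}.
Char. 3 (derived state 'present') is shared by Taxon 1 and Taxon 2 — a synapomorphy uniting that clade.
Char. 4 groups Taxon 2 and Taxon 6, which is incompatible with the clades supported by the remaining characters; treating it as convergent (homoplasy) costs fewer steps than any alternative tree.
Char. 5: derived state 'present' in Taxon 1, Taxon 2, Taxon 3, and Taxon 6 only — synapomorphy for {Taxon 1, Taxon 2, Taxon 3, Taxon 6}.
Most parsimonious ingroup topology: (((Taxon 3,(Taxon 2,Taxon 1)),Taxon 6),Taxon 8).
The clade {Taxon 1, Taxon 2} is supported by Char. 3: its derived state 'present' occurs in exactly those taxa and in no other taxon (including the outgroup).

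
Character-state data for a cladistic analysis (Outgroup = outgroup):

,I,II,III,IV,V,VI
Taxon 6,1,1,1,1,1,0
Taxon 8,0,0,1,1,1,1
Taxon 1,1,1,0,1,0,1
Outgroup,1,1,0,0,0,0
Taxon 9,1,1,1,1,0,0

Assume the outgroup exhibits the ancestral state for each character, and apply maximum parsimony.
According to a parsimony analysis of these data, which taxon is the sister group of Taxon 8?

Taxon 6

Character polarity is set by the outgroup: the derived state is whichever differs from the outgroup's state, so for I, II the derived state is '0', and for the remaining characters it is '1'.
I: derived state '0' in Taxon 8 only — an autapomorphy, so it tells us nothing about relationships among taxa.
II: derived state '0' in Taxon 8 only — an autapomorphy, so it tells us nothing about relationships among taxa.
III: derived state '1' in Taxon 6, Taxon 8, and Taxon 9 only — synapomorphy for {Taxon 6, Taxon 8, Taxon 9}.
All ingroup taxa share the derived state '1' for IV; it defines the ingroup but does not resolve relationships within it.
Only Taxon 6 and Taxon 8 show the derived state '1' for V, supporting them as a clade.
VI groups Taxon 1 and Taxon 8, which is incompatible with the clades supported by the remaining characters; treating it as convergent (homoplasy) costs fewer steps than any alternative tree.
Most parsimonious ingroup topology: (Taxon 1,((Taxon 8,Taxon 6),Taxon 9)).
Taxon 8 and Taxon 6 form a cherry on this tree, so they are sister taxa.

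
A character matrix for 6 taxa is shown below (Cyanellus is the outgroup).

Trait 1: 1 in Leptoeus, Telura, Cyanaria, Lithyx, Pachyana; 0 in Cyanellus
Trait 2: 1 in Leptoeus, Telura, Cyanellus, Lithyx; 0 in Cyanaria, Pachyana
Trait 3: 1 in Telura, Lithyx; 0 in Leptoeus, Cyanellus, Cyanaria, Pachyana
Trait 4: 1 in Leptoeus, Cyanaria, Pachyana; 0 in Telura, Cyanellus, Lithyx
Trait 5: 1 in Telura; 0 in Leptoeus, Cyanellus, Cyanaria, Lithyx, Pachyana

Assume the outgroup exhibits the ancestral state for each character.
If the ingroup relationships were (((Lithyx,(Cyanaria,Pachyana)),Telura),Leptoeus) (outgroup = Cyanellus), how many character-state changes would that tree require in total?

7

Map each character onto (((Lithyx,(Cyanaria,Pachyana)),Telura),Leptoeus) (rooted by Cyanellus) and count the minimum state changes it requires (Fitch parsimony):
Trait 1: 1; Trait 2: 1; Trait 3: 2; Trait 4: 2; Trait 5: 1.
Total tree length = 7.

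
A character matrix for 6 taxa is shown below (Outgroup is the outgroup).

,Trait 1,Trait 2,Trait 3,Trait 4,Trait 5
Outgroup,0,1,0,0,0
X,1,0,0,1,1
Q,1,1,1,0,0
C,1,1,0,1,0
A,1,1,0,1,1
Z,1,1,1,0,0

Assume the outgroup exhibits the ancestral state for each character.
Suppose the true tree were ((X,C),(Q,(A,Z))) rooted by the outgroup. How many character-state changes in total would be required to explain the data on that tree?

Map each character onto ((X,C),(Q,(A,Z))) (rooted by Outgroup) and count the minimum state changes it requires (Fitch parsimony):
Trait 1: 1; Trait 2: 1; Trait 3: 2; Trait 4: 2; Trait 5: 2.
Total tree length = 8.

8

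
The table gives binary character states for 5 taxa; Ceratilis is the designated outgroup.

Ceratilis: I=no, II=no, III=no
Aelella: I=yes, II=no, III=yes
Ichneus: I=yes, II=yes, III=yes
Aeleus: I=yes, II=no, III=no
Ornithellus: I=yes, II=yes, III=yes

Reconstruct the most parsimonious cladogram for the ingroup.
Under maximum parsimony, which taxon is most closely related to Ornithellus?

The outgroup has state 'no' for every character, so 'yes' is the derived state throughout.
I (derived state 'yes') is shared by all ingroup taxa — unites the whole ingroup.
II: derived state 'yes' in Ichneus and Ornithellus only — synapomorphy for {Ichneus, Ornithellus}.
Only Aelella, Ichneus, and Ornithellus show the derived state 'yes' for III, supporting them as a clade.
Most parsimonious ingroup topology: ((Aelella,(Ichneus,Ornithellus)),Aeleus).
Ornithellus and Ichneus form a cherry on this tree, so they are sister taxa.

Ichneus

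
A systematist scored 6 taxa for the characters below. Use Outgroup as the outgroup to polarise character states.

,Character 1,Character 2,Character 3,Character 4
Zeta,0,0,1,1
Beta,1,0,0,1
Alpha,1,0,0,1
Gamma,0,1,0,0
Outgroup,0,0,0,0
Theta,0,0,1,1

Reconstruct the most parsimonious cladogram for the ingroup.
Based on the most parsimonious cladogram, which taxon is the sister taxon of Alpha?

Beta

The outgroup has state '0' for every character, so '1' is the derived state throughout.
Only Alpha and Beta show the derived state '1' for Character 1, supporting them as a clade.
Character 2: derived state '1' in Gamma only — an autapomorphy, so it tells us nothing about relationships among taxa.
Character 3: derived state '1' in Theta and Zeta only — synapomorphy for {Theta, Zeta}.
Character 4 (derived state '1') is shared by Alpha, Beta, Theta, and Zeta — a synapomorphy uniting that clade.
Most parsimonious ingroup topology: (((Alpha,Beta),(Zeta,Theta)),Gamma).
Alpha and Beta form a cherry on this tree, so they are sister taxa.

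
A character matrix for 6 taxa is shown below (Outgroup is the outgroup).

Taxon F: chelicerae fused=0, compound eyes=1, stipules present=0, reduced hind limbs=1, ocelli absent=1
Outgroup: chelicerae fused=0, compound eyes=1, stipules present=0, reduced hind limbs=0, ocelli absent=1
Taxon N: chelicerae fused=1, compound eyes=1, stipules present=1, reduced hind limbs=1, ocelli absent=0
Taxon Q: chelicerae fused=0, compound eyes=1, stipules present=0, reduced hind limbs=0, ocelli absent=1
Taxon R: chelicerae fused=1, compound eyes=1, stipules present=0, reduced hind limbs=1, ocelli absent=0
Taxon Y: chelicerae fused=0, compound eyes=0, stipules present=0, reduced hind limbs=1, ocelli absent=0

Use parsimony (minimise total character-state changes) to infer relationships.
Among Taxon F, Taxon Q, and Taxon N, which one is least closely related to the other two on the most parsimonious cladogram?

Character polarity is set by the outgroup: the derived state is whichever differs from the outgroup's state, so for compound eyes, ocelli absent the derived state is '0', and for the remaining characters it is '1'.
chelicerae fused (derived state '1') is shared by Taxon N and Taxon R — a synapomorphy uniting that clade.
compound eyes: derived state '0' in Taxon Y only — an autapomorphy, so it tells us nothing about relationships among taxa.
stipules present: derived state '1' in Taxon N only — an autapomorphy, so it tells us nothing about relationships among taxa.
reduced hind limbs: derived state '1' in Taxon F, Taxon N, Taxon R, and Taxon Y only — synapomorphy for {Taxon F, Taxon N, Taxon R, Taxon Y}.
ocelli absent: derived state '0' in Taxon N, Taxon R, and Taxon Y only — synapomorphy for {Taxon N, Taxon R, Taxon Y}.
Most parsimonious ingroup topology: (((Taxon Y,(Taxon N,Taxon R)),Taxon F),Taxon Q).
Taxon F and Taxon N share a more recent common ancestor with each other than either does with Taxon Q, so Taxon Q is the least closely related of the three.

Taxon Q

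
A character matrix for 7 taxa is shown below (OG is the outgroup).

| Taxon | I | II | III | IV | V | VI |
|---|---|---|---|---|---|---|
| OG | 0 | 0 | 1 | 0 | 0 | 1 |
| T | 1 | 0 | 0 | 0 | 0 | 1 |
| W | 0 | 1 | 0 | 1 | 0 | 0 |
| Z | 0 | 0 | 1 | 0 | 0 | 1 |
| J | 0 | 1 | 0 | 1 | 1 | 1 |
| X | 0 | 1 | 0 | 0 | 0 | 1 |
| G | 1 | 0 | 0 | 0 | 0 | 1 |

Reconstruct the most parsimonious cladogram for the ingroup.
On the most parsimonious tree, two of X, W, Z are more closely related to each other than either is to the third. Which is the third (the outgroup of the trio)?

Character polarity is set by the outgroup: the derived state is whichever differs from the outgroup's state, so for III, VI the derived state is '0', and for the remaining characters it is '1'.
I (derived state '1') is shared by G and T — a synapomorphy uniting that clade.
II: derived state '1' in J, W, and X only — synapomorphy for {J, W, X}.
Only G, J, T, W, and X show the derived state '0' for III, supporting them as a clade.
IV: derived state '1' in J and W only — synapomorphy for {J, W}.
V: derived state '1' in J only — an autapomorphy, so it tells us nothing about relationships among taxa.
VI (derived state '0') is unique to W (autapomorphy; uninformative for grouping).
Most parsimonious ingroup topology: (((T,G),((W,J),X)),Z).
W and X share a more recent common ancestor with each other than either does with Z, so Z is the least closely related of the three.

Z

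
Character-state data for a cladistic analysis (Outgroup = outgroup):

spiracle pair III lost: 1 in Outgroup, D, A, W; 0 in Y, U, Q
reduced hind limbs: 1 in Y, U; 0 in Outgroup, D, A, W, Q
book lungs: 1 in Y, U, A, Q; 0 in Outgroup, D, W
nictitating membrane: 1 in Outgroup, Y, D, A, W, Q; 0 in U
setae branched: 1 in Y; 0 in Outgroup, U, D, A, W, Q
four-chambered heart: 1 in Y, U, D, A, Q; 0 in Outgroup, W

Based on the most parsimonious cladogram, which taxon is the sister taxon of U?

Character polarity is set by the outgroup: the derived state is whichever differs from the outgroup's state, so for spiracle pair III lost, nictitating membrane the derived state is '0', and for the remaining characters it is '1'.
Only Q, U, and Y show the derived state '0' for spiracle pair III lost, supporting them as a clade.
reduced hind limbs: derived state '1' in U and Y only — synapomorphy for {U, Y}.
book lungs (derived state '1') is shared by A, Q, U, and Y — a synapomorphy uniting that clade.
nictitating membrane: derived state '0' in U only — an autapomorphy, so it tells us nothing about relationships among taxa.
setae branched (derived state '1') is unique to Y (autapomorphy; uninformative for grouping).
four-chambered heart: derived state '1' in A, D, Q, U, and Y only — synapomorphy for {A, D, Q, U, Y}.
Most parsimonious ingroup topology: (((((Y,U),Q),A),D),W).
U and Y form a cherry on this tree, so they are sister taxa.

Y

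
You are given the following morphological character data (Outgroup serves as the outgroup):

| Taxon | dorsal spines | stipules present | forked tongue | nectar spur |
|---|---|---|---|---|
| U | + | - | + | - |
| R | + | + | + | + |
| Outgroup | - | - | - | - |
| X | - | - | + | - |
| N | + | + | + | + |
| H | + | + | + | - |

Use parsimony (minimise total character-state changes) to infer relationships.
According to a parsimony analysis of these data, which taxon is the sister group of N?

R

The outgroup has state '-' for every character, so '+' is the derived state throughout.
dorsal spines (derived state '+') is shared by H, N, R, and U — a synapomorphy uniting that clade.
Only H, N, and R show the derived state '+' for stipules present, supporting them as a clade.
forked tongue (derived state '+') is shared by all ingroup taxa — unites the whole ingroup.
Only N and R show the derived state '+' for nectar spur, supporting them as a clade.
Most parsimonious ingroup topology: (((H,(N,R)),U),X).
N and R form a cherry on this tree, so they are sister taxa.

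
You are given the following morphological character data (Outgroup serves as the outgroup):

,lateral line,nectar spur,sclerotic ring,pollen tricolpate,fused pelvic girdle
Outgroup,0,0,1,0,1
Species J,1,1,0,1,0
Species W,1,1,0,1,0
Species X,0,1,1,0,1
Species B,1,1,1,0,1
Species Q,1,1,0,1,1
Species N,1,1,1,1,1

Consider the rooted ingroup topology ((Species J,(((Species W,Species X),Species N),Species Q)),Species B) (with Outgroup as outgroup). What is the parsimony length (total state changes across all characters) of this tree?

10

Map each character onto ((Species J,(((Species W,Species X),Species N),Species Q)),Species B) (rooted by Outgroup) and count the minimum state changes it requires (Fitch parsimony):
lateral line: 2; nectar spur: 1; sclerotic ring: 3; pollen tricolpate: 2; fused pelvic girdle: 2.
Total tree length = 10.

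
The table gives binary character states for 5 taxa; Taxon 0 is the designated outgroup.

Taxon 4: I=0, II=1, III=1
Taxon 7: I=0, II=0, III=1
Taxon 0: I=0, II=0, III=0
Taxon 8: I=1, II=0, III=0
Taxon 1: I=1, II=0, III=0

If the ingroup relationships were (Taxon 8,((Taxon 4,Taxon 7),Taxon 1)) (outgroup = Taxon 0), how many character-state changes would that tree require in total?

4

Map each character onto (Taxon 8,((Taxon 4,Taxon 7),Taxon 1)) (rooted by Taxon 0) and count the minimum state changes it requires (Fitch parsimony):
I: 2; II: 1; III: 1.
Total tree length = 4.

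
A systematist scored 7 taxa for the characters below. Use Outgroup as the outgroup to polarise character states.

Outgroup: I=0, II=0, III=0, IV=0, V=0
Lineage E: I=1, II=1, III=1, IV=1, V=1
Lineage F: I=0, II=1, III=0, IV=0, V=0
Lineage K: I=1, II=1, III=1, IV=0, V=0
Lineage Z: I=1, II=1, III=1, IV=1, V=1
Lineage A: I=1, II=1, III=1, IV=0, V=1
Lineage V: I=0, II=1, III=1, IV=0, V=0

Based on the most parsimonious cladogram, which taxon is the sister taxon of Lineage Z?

Lineage E

The outgroup has state '0' for every character, so '1' is the derived state throughout.
I (derived state '1') is shared by Lineage A, Lineage E, Lineage K, and Lineage Z — a synapomorphy uniting that clade.
II (derived state '1') is shared by all ingroup taxa — unites the whole ingroup.
Only Lineage A, Lineage E, Lineage K, Lineage V, and Lineage Z show the derived state '1' for III, supporting them as a clade.
IV: derived state '1' in Lineage E and Lineage Z only — synapomorphy for {Lineage E, Lineage Z}.
V: derived state '1' in Lineage A, Lineage E, and Lineage Z only — synapomorphy for {Lineage A, Lineage E, Lineage Z}.
Most parsimonious ingroup topology: (((((Lineage Z,Lineage E),Lineage A),Lineage K),Lineage V),Lineage F).
Lineage Z and Lineage E form a cherry on this tree, so they are sister taxa.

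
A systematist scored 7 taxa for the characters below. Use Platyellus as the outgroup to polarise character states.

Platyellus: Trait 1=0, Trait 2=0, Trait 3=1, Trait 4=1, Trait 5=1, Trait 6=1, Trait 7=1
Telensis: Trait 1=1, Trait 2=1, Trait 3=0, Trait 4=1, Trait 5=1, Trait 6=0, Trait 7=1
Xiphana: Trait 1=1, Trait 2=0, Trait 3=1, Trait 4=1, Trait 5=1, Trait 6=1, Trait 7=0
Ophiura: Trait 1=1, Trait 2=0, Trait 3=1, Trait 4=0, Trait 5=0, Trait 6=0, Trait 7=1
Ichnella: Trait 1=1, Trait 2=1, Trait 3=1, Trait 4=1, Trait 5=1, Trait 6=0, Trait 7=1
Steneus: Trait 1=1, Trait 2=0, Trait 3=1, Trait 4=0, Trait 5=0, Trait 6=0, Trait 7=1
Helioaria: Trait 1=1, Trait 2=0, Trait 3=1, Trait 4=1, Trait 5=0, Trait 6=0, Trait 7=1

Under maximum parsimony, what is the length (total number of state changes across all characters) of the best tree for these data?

Character polarity is set by the outgroup: the derived state is whichever differs from the outgroup's state, so for Trait 3, Trait 4, Trait 5, Trait 6, Trait 7 the derived state is '0', and for the remaining characters it is '1'.
Trait 1 (derived state '1') is shared by all ingroup taxa — unites the whole ingroup.
Trait 2 (derived state '1') is shared by Ichnella and Telensis — a synapomorphy uniting that clade.
Trait 3 (derived state '0') is unique to Telensis (autapomorphy; uninformative for grouping).
Only Ophiura and Steneus show the derived state '0' for Trait 4, supporting them as a clade.
Only Helioaria, Ophiura, and Steneus show the derived state '0' for Trait 5, supporting them as a clade.
Trait 6: derived state '0' in Helioaria, Ichnella, Ophiura, Steneus, and Telensis only — synapomorphy for {Helioaria, Ichnella, Ophiura, Steneus, Telensis}.
Trait 7 (derived state '0') is unique to Xiphana (autapomorphy; uninformative for grouping).
Most parsimonious ingroup topology: (((Telensis,Ichnella),((Ophiura,Steneus),Helioaria)),Xiphana).
Changes per character on this tree: Trait 1: 1; Trait 2: 1; Trait 3: 1; Trait 4: 1; Trait 5: 1; Trait 6: 1; Trait 7: 1.
Total = 7.

7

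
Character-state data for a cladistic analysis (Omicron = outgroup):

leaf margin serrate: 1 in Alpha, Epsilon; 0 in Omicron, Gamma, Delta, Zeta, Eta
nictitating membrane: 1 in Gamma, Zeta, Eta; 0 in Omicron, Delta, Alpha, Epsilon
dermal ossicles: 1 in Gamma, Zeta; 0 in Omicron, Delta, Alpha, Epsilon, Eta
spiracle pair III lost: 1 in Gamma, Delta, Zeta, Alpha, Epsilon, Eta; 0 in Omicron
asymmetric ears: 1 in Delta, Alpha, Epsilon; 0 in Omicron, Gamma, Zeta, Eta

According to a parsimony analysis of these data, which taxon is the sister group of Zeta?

The outgroup has state '0' for every character, so '1' is the derived state throughout.
leaf margin serrate (derived state '1') is shared by Alpha and Epsilon — a synapomorphy uniting that clade.
nictitating membrane (derived state '1') is shared by Eta, Gamma, and Zeta — a synapomorphy uniting that clade.
dermal ossicles: derived state '1' in Gamma and Zeta only — synapomorphy for {Gamma, Zeta}.
All ingroup taxa share the derived state '1' for spiracle pair III lost; it defines the ingroup but does not resolve relationships within it.
Only Alpha, Delta, and Epsilon show the derived state '1' for asymmetric ears, supporting them as a clade.
Most parsimonious ingroup topology: (((Gamma,Zeta),Eta),(Delta,(Alpha,Epsilon))).
Zeta and Gamma form a cherry on this tree, so they are sister taxa.

Gamma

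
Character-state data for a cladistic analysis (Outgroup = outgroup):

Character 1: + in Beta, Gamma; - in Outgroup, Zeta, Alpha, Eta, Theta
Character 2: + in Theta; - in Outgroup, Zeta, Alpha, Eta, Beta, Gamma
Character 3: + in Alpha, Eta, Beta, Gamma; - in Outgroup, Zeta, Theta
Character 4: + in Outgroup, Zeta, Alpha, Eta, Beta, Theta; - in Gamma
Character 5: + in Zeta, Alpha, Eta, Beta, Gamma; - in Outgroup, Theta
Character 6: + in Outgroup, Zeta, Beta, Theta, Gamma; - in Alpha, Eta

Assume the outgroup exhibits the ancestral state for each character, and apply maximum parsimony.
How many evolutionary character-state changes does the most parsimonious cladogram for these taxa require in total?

6

Character polarity is set by the outgroup: the derived state is whichever differs from the outgroup's state, so for Character 4, Character 6 the derived state is '-', and for the remaining characters it is '+'.
Character 1: derived state '+' in Beta and Gamma only — synapomorphy for {Beta, Gamma}.
Character 2: derived state '+' in Theta only — an autapomorphy, so it tells us nothing about relationships among taxa.
Only Alpha, Beta, Eta, and Gamma show the derived state '+' for Character 3, supporting them as a clade.
Character 4 (derived state '-') is unique to Gamma (autapomorphy; uninformative for grouping).
Character 5 (derived state '+') is shared by Alpha, Beta, Eta, Gamma, and Zeta — a synapomorphy uniting that clade.
Only Alpha and Eta show the derived state '-' for Character 6, supporting them as a clade.
Most parsimonious ingroup topology: ((Zeta,((Alpha,Eta),(Beta,Gamma))),Theta).
Changes per character on this tree: Character 1: 1; Character 2: 1; Character 3: 1; Character 4: 1; Character 5: 1; Character 6: 1.
Total = 6.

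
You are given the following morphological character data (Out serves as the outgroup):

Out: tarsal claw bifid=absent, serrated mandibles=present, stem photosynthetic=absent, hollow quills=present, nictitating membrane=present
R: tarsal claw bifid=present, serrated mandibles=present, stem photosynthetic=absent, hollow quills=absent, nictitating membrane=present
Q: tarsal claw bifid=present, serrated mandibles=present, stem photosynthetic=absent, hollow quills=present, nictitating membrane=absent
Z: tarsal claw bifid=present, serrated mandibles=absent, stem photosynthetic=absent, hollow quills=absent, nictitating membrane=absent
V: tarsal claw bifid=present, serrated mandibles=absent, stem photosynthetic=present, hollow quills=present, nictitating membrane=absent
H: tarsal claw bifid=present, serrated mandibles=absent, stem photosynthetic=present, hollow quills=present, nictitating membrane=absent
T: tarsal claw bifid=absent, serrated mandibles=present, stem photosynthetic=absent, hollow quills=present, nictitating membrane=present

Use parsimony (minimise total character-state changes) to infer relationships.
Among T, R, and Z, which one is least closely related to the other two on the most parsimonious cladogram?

Character polarity is set by the outgroup: the derived state is whichever differs from the outgroup's state, so for serrated mandibles, hollow quills, nictitating membrane the derived state is 'absent', and for the remaining characters it is 'present'.
tarsal claw bifid (derived state 'present') is shared by H, Q, R, V, and Z — a synapomorphy uniting that clade.
Only H, V, and Z show the derived state 'absent' for serrated mandibles, supporting them as a clade.
Only H and V show the derived state 'present' for stem photosynthetic, supporting them as a clade.
hollow quills groups R and Z, which is incompatible with the clades supported by the remaining characters; treating it as convergent (homoplasy) costs fewer steps than any alternative tree.
Only H, Q, V, and Z show the derived state 'absent' for nictitating membrane, supporting them as a clade.
Most parsimonious ingroup topology: ((R,(Q,(Z,(V,H)))),T).
R and Z share a more recent common ancestor with each other than either does with T, so T is the least closely related of the three.

T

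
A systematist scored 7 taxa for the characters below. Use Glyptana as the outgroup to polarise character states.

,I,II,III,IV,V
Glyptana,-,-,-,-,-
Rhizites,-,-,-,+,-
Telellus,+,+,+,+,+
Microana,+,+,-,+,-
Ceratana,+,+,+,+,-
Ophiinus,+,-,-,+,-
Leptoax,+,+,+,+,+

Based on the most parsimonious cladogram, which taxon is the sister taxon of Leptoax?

Telellus

The outgroup has state '-' for every character, so '+' is the derived state throughout.
I (derived state '+') is shared by Ceratana, Leptoax, Microana, Ophiinus, and Telellus — a synapomorphy uniting that clade.
Only Ceratana, Leptoax, Microana, and Telellus show the derived state '+' for II, supporting them as a clade.
Only Ceratana, Leptoax, and Telellus show the derived state '+' for III, supporting them as a clade.
IV (derived state '+') is shared by all ingroup taxa — unites the whole ingroup.
V (derived state '+') is shared by Leptoax and Telellus — a synapomorphy uniting that clade.
Most parsimonious ingroup topology: (Rhizites,((((Telellus,Leptoax),Ceratana),Microana),Ophiinus)).
Leptoax and Telellus form a cherry on this tree, so they are sister taxa.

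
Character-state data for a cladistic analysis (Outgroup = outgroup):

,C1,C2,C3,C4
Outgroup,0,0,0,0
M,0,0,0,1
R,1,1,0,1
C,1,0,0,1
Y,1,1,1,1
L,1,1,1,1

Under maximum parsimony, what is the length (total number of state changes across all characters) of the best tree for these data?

4

The outgroup has state '0' for every character, so '1' is the derived state throughout.
C1: derived state '1' in C, L, R, and Y only — synapomorphy for {C, L, R, Y}.
Only L, R, and Y show the derived state '1' for C2, supporting them as a clade.
C3 (derived state '1') is shared by L and Y — a synapomorphy uniting that clade.
All ingroup taxa share the derived state '1' for C4; it defines the ingroup but does not resolve relationships within it.
Most parsimonious ingroup topology: (M,((R,(Y,L)),C)).
Changes per character on this tree: C1: 1; C2: 1; C3: 1; C4: 1.
Total = 4.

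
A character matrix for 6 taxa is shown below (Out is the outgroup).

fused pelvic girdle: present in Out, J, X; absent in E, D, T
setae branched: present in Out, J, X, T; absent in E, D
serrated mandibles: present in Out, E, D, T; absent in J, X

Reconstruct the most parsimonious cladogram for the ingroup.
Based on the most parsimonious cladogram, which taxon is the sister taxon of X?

The outgroup has state 'present' for every character, so 'absent' is the derived state throughout.
fused pelvic girdle: derived state 'absent' in D, E, and T only — synapomorphy for {D, E, T}.
Only D and E show the derived state 'absent' for setae branched, supporting them as a clade.
serrated mandibles: derived state 'absent' in J and X only — synapomorphy for {J, X}.
Most parsimonious ingroup topology: ((J,X),((E,D),T)).
X and J form a cherry on this tree, so they are sister taxa.

J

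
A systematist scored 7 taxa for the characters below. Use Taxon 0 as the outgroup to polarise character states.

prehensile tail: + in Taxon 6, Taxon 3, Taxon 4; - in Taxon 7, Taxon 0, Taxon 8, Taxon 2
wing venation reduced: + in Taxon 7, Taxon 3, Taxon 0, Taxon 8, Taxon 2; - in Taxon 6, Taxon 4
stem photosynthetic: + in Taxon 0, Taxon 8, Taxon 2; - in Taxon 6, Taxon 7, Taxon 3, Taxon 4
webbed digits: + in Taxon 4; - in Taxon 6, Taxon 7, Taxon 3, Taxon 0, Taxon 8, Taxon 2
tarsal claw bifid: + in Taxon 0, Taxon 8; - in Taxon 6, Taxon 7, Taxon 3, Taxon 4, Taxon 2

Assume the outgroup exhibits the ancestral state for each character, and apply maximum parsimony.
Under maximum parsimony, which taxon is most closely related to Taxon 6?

Character polarity is set by the outgroup: the derived state is whichever differs from the outgroup's state, so for wing venation reduced, stem photosynthetic, tarsal claw bifid the derived state is '-', and for the remaining characters it is '+'.
prehensile tail: derived state '+' in Taxon 3, Taxon 4, and Taxon 6 only — synapomorphy for {Taxon 3, Taxon 4, Taxon 6}.
Only Taxon 4 and Taxon 6 show the derived state '-' for wing venation reduced, supporting them as a clade.
Only Taxon 3, Taxon 4, Taxon 6, and Taxon 7 show the derived state '-' for stem photosynthetic, supporting them as a clade.
webbed digits (derived state '+') is unique to Taxon 4 (autapomorphy; uninformative for grouping).
tarsal claw bifid (derived state '-') is shared by Taxon 2, Taxon 3, Taxon 4, Taxon 6, and Taxon 7 — a synapomorphy uniting that clade.
Most parsimonious ingroup topology: (Taxon 8,(Taxon 2,((Taxon 3,(Taxon 6,Taxon 4)),Taxon 7))).
Taxon 6 and Taxon 4 form a cherry on this tree, so they are sister taxa.

Taxon 4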